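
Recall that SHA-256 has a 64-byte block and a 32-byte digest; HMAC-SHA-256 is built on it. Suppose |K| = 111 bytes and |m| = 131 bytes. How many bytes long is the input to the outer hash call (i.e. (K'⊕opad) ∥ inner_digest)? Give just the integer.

Key is 111 > 64 bytes, so it is hashed to 32 bytes then zero-padded to 64: |K'| = 64.
Outer input = (K'⊕opad) ∥ H(inner) → 64 + 32 = 96 bytes.

96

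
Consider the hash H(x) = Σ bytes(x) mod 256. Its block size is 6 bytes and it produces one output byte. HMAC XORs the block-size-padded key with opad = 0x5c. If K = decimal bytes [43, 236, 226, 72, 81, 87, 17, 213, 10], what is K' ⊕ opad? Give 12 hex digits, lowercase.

855c5c5c5c5c

Key decimal bytes [43, 236, 226, 72, 81, 87, 17, 213, 10] = 2b ec e2 48 51 57 11 d5 0a is 9 bytes > B = 6, so hash it first: H(key) = d9, then zero-pad to 6 bytes: K' = d9 00 00 00 00 00.
XOR each byte with 0x5c: d9⊕5c=85, 00⊕5c=5c, 00⊕5c=5c, 00⊕5c=5c, 00⊕5c=5c, 00⊕5c=5c.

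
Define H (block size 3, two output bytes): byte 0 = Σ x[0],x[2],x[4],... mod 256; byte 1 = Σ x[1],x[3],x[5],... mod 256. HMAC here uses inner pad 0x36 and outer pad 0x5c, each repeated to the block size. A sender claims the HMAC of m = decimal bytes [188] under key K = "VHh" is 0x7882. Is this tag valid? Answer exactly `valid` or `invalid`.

invalid

Key "VHh" = 56 48 68 is exactly B = 3 bytes: K' = 56 48 68.
K' ⊕ ipad = 60 7e 5e; K' ⊕ opad = 0a 14 34.
Inner hash: even-index sum = 190 mod 256 = 190; odd-index sum = 314 mod 256 = 58 → be 3a.
Outer hash (recomputed tag): even-index sum = 120 mod 256 = 120; odd-index sum = 210 mod 256 = 210 → 78 d2.
Recomputed tag = 78d2; claimed = 7882 → mismatch.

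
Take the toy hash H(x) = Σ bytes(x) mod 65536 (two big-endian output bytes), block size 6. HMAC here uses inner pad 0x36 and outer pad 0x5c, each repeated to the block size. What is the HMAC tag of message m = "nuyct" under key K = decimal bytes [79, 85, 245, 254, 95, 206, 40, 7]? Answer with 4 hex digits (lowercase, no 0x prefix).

0287

Key decimal bytes [79, 85, 245, 254, 95, 206, 40, 7] = 4f 55 f5 fe 5f ce 28 07 is 8 bytes > B = 6, so hash it first: H(key) = 03 f3, then zero-pad to 6 bytes: K' = 03 f3 00 00 00 00.
K' ⊕ ipad = 35 c5 36 36 36 36.  K' ⊕ opad = 5f af 5c 5c 5c 5c.
Inner input = (K'⊕ipad) ∥ m = 35 c5 36 36 36 36 ∥ 6e 75 79 63 74.
Inner hash: sum = 53+197+54+54+54+54+110+117+121+99+116 = 1029 → 04 05.
Outer input = (K'⊕opad) ∥ inner = 5f af 5c 5c 5c 5c ∥ 04 05.
Outer hash (tag): sum = 95+175+92+92+92+92+4+5 = 647 → 02 87.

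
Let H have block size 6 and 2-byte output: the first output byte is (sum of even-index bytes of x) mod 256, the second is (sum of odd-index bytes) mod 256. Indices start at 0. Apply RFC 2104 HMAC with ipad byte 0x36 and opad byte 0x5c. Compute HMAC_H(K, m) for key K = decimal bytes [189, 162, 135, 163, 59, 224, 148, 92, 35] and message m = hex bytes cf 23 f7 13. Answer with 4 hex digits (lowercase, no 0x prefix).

Key decimal bytes [189, 162, 135, 163, 59, 224, 148, 92, 35] = bd a2 87 a3 3b e0 94 5c 23 is 9 bytes > B = 6, so hash it first: H(key) = 36 81, then zero-pad to 6 bytes: K' = 36 81 00 00 00 00.
K' ⊕ ipad = 00 b7 36 36 36 36.  K' ⊕ opad = 6a dd 5c 5c 5c 5c.
Inner input = (K'⊕ipad) ∥ m = 00 b7 36 36 36 36 ∥ cf 23 f7 13.
Inner hash: even-index sum = 562 mod 256 = 50; odd-index sum = 345 mod 256 = 89 → 32 59.
Outer input = (K'⊕opad) ∥ inner = 6a dd 5c 5c 5c 5c ∥ 32 59.
Outer hash (tag): even-index sum = 340 mod 256 = 84; odd-index sum = 494 mod 256 = 238 → 54 ee.

54ee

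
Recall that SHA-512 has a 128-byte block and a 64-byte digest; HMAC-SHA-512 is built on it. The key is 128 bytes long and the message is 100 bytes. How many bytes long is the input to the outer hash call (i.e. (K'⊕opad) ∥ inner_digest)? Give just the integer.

192

Key is 128 ≤ 128 bytes, zero-padded: |K'| = 128.
Outer input = (K'⊕opad) ∥ H(inner) → 128 + 64 = 192 bytes.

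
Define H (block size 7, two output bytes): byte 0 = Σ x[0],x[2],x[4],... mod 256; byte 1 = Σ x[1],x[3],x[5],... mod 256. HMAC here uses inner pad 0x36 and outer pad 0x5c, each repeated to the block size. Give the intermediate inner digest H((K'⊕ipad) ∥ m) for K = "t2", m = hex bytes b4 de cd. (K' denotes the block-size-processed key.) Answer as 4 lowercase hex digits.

Key "t2" = 74 32 is 2 bytes ≤ B = 7; zero-pad to 7 bytes: K' = 74 32 00 00 00 00 00.
K' ⊕ ipad = 42 04 36 36 36 36 36.
Inner input = 42 04 36 36 36 36 36 ∥ b4 de cd.
Inner hash: even-index sum = 450 mod 256 = 194; odd-index sum = 497 mod 256 = 241 → c2 f1.

c2f1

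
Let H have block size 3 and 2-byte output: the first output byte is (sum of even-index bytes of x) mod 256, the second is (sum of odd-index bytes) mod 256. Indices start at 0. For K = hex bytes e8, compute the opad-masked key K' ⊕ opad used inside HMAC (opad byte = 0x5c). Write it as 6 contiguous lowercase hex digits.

Key hex bytes e8 is 1 byte ≤ B = 3; zero-pad to 3 bytes: K' = e8 00 00.
XOR each byte with 0x5c: e8⊕5c=b4, 00⊕5c=5c, 00⊕5c=5c.

b45c5c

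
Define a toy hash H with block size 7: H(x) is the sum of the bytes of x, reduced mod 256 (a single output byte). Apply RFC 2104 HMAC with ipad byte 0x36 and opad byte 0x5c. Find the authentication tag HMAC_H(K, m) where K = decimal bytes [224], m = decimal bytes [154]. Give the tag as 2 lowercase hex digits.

98

Key decimal bytes [224] = e0 is 1 byte ≤ B = 7; zero-pad to 7 bytes: K' = e0 00 00 00 00 00 00.
K' ⊕ ipad = d6 36 36 36 36 36 36.  K' ⊕ opad = bc 5c 5c 5c 5c 5c 5c.
Inner input = (K'⊕ipad) ∥ m = d6 36 36 36 36 36 36 ∥ 9a.
Inner hash: sum = 214+54+54+54+54+54+54+154 = 692; mod 256 = 180 → b4.
Outer input = (K'⊕opad) ∥ inner = bc 5c 5c 5c 5c 5c 5c ∥ b4.
Outer hash (tag): sum = 188+92+92+92+92+92+92+180 = 920; mod 256 = 152 → 98.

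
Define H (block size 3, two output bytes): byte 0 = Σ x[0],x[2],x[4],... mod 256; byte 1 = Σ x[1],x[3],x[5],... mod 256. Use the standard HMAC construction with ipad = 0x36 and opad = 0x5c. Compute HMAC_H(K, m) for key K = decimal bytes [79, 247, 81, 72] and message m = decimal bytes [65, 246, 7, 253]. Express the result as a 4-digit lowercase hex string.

a922

Key decimal bytes [79, 247, 81, 72] = 4f f7 51 48 is 4 bytes > B = 3, so hash it first: H(key) = a0 3f, then zero-pad to 3 bytes: K' = a0 3f 00.
K' ⊕ ipad = 96 09 36.  K' ⊕ opad = fc 63 5c.
Inner input = (K'⊕ipad) ∥ m = 96 09 36 ∥ 41 f6 07 fd.
Inner hash: even-index sum = 703 mod 256 = 191; odd-index sum = 81 mod 256 = 81 → bf 51.
Outer input = (K'⊕opad) ∥ inner = fc 63 5c ∥ bf 51.
Outer hash (tag): even-index sum = 425 mod 256 = 169; odd-index sum = 290 mod 256 = 34 → a9 22.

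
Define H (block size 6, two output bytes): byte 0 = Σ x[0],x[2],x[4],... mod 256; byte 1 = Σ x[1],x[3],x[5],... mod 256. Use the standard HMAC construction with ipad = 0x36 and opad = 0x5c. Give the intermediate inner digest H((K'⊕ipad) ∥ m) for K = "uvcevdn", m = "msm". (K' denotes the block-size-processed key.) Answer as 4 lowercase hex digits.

Key "uvcevdn" = 75 76 63 65 76 64 6e is 7 bytes > B = 6, so hash it first: H(key) = bc 3f, then zero-pad to 6 bytes: K' = bc 3f 00 00 00 00.
K' ⊕ ipad = 8a 09 36 36 36 36.
Inner input = 8a 09 36 36 36 36 ∥ 6d 73 6d.
Inner hash: even-index sum = 464 mod 256 = 208; odd-index sum = 232 mod 256 = 232 → d0 e8.

d0e8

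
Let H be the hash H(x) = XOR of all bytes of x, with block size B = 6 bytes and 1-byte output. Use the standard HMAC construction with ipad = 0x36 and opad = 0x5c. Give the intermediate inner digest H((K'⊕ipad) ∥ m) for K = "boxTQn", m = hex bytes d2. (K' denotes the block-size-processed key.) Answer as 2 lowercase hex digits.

Key "boxTQn" = 62 6f 78 54 51 6e is exactly B = 6 bytes: K' = 62 6f 78 54 51 6e.
K' ⊕ ipad = 54 59 4e 62 67 58.
Inner input = 54 59 4e 62 67 58 ∥ d2.
Inner hash: XOR 54⊕59⊕4e⊕62⊕67⊕58⊕d2 = cc.

cc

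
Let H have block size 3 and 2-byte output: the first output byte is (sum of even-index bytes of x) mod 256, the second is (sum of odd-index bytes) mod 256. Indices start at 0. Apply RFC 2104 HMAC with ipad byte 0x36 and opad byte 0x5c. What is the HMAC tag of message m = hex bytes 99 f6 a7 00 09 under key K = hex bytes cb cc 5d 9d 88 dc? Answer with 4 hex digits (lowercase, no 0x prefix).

04cb

Key hex bytes cb cc 5d 9d 88 dc is 6 bytes > B = 3, so hash it first: H(key) = b0 45, then zero-pad to 3 bytes: K' = b0 45 00.
K' ⊕ ipad = 86 73 36.  K' ⊕ opad = ec 19 5c.
Inner input = (K'⊕ipad) ∥ m = 86 73 36 ∥ 99 f6 a7 00 09.
Inner hash: even-index sum = 434 mod 256 = 178; odd-index sum = 444 mod 256 = 188 → b2 bc.
Outer input = (K'⊕opad) ∥ inner = ec 19 5c ∥ b2 bc.
Outer hash (tag): even-index sum = 516 mod 256 = 4; odd-index sum = 203 mod 256 = 203 → 04 cb.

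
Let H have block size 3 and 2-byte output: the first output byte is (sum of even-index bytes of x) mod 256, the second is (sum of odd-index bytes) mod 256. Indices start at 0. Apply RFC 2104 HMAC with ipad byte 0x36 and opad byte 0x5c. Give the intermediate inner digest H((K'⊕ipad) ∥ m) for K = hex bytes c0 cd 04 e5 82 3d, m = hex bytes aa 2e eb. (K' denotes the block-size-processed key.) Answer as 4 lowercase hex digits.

d46e

Key hex bytes c0 cd 04 e5 82 3d is 6 bytes > B = 3, so hash it first: H(key) = 46 ef, then zero-pad to 3 bytes: K' = 46 ef 00.
K' ⊕ ipad = 70 d9 36.
Inner input = 70 d9 36 ∥ aa 2e eb.
Inner hash: even-index sum = 212 mod 256 = 212; odd-index sum = 622 mod 256 = 110 → d4 6e.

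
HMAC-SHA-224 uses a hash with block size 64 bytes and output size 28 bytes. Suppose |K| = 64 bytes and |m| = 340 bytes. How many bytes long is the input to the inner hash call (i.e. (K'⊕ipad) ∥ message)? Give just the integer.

Key is 64 ≤ 64 bytes, zero-padded: |K'| = 64.
Inner input = (K'⊕ipad) ∥ m → 64 + 340 = 404 bytes.

404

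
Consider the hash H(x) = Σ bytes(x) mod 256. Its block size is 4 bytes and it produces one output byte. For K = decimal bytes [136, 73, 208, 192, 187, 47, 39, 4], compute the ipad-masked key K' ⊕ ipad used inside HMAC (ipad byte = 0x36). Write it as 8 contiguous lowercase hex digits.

40363636

Key decimal bytes [136, 73, 208, 192, 187, 47, 39, 4] = 88 49 d0 c0 bb 2f 27 04 is 8 bytes > B = 4, so hash it first: H(key) = 76, then zero-pad to 4 bytes: K' = 76 00 00 00.
XOR each byte with 0x36: 76⊕36=40, 00⊕36=36, 00⊕36=36, 00⊕36=36.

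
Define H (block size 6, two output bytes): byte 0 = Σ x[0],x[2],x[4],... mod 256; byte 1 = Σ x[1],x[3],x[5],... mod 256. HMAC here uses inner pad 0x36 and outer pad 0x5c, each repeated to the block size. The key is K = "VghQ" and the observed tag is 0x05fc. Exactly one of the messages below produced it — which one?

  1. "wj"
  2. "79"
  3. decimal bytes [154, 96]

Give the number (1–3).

1

Key "VghQ" = 56 67 68 51 is 4 bytes ≤ B = 6; zero-pad to 6 bytes: K' = 56 67 68 51 00 00.
K' ⊕ ipad = 60 51 5e 67 36 36; K' ⊕ opad = 0a 3b 34 0d 5c 5c.
m1: inner = H(60 51 5e 67 36 36 77 6a) = 6b 58; tag = H(0a 3b 34 0d 5c 5c 6b 58) = 05fc ← matches
m2: inner = H(60 51 5e 67 36 36 37 39) = 2b 27; tag = H(0a 3b 34 0d 5c 5c 2b 27) = c5cb
m3: inner = H(60 51 5e 67 36 36 9a 60) = 8e 4e; tag = H(0a 3b 34 0d 5c 5c 8e 4e) = 28f2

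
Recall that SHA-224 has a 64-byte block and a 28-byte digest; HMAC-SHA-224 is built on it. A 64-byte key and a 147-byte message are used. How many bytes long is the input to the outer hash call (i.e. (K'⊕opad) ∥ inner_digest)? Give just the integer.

92

Key is 64 ≤ 64 bytes, zero-padded: |K'| = 64.
Outer input = (K'⊕opad) ∥ H(inner) → 64 + 28 = 92 bytes.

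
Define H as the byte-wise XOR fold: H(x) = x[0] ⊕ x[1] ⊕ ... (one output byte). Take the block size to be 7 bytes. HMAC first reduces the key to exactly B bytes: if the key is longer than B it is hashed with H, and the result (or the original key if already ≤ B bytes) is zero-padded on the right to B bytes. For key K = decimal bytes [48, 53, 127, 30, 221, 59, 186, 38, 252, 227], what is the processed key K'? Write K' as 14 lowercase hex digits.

|K| = 10 > B = 7, so first hash the key.
H(K): XOR 30⊕35⊕7f⊕1e⊕dd⊕3b⊕ba⊕26⊕fc⊕e3 = 01.
Zero-pad H(K) = 01 to 7 bytes: K' = 01 00 00 00 00 00 00.

01000000000000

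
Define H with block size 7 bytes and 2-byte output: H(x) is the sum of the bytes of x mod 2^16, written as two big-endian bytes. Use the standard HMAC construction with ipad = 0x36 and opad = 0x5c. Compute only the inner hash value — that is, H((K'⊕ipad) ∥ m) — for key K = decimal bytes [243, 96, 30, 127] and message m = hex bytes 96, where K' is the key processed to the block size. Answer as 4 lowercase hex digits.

Key decimal bytes [243, 96, 30, 127] = f3 60 1e 7f is 4 bytes ≤ B = 7; zero-pad to 7 bytes: K' = f3 60 1e 7f 00 00 00.
K' ⊕ ipad = c5 56 28 49 36 36 36.
Inner input = c5 56 28 49 36 36 36 ∥ 96.
Inner hash: sum = 197+86+40+73+54+54+54+150 = 708 → 02 c4.

02c4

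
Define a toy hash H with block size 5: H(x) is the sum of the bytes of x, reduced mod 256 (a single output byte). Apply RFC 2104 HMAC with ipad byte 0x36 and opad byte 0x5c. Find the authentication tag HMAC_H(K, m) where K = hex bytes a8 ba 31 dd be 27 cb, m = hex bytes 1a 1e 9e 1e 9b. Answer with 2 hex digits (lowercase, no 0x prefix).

69

Key hex bytes a8 ba 31 dd be 27 cb is 7 bytes > B = 5, so hash it first: H(key) = 20, then zero-pad to 5 bytes: K' = 20 00 00 00 00.
K' ⊕ ipad = 16 36 36 36 36.  K' ⊕ opad = 7c 5c 5c 5c 5c.
Inner input = (K'⊕ipad) ∥ m = 16 36 36 36 36 ∥ 1a 1e 9e 1e 9b.
Inner hash: sum = 22+54+54+54+54+26+30+158+30+155 = 637; mod 256 = 125 → 7d.
Outer input = (K'⊕opad) ∥ inner = 7c 5c 5c 5c 5c ∥ 7d.
Outer hash (tag): sum = 124+92+92+92+92+125 = 617; mod 256 = 105 → 69.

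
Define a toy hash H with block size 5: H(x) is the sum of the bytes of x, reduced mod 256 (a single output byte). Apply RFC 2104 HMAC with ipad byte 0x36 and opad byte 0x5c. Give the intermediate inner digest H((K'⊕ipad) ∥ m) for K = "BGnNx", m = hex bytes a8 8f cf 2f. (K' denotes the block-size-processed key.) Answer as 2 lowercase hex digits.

Key "BGnNx" = 42 47 6e 4e 78 is exactly B = 5 bytes: K' = 42 47 6e 4e 78.
K' ⊕ ipad = 74 71 58 78 4e.
Inner input = 74 71 58 78 4e ∥ a8 8f cf 2f.
Inner hash: sum = 116+113+88+120+78+168+143+207+47 = 1080; mod 256 = 56 → 38.

38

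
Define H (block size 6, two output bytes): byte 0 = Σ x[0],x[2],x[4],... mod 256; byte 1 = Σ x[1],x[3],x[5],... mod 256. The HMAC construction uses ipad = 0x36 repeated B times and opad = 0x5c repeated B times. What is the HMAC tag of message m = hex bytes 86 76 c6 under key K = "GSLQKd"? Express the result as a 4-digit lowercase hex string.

Key "GSLQKd" = 47 53 4c 51 4b 64 is exactly B = 6 bytes: K' = 47 53 4c 51 4b 64.
K' ⊕ ipad = 71 65 7a 67 7d 52.  K' ⊕ opad = 1b 0f 10 0d 17 38.
Inner input = (K'⊕ipad) ∥ m = 71 65 7a 67 7d 52 ∥ 86 76 c6.
Inner hash: even-index sum = 692 mod 256 = 180; odd-index sum = 404 mod 256 = 148 → b4 94.
Outer input = (K'⊕opad) ∥ inner = 1b 0f 10 0d 17 38 ∥ b4 94.
Outer hash (tag): even-index sum = 246 mod 256 = 246; odd-index sum = 232 mod 256 = 232 → f6 e8.

f6e8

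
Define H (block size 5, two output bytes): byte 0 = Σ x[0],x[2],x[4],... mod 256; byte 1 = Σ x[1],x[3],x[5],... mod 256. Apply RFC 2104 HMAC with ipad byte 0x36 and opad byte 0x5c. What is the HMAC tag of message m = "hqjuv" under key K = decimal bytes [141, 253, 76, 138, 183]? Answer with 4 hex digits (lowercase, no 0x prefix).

Key decimal bytes [141, 253, 76, 138, 183] = 8d fd 4c 8a b7 is exactly B = 5 bytes: K' = 8d fd 4c 8a b7.
K' ⊕ ipad = bb cb 7a bc 81.  K' ⊕ opad = d1 a1 10 d6 eb.
Inner input = (K'⊕ipad) ∥ m = bb cb 7a bc 81 ∥ 68 71 6a 75 76.
Inner hash: even-index sum = 668 mod 256 = 156; odd-index sum = 719 mod 256 = 207 → 9c cf.
Outer input = (K'⊕opad) ∥ inner = d1 a1 10 d6 eb ∥ 9c cf.
Outer hash (tag): even-index sum = 667 mod 256 = 155; odd-index sum = 531 mod 256 = 19 → 9b 13.

9b13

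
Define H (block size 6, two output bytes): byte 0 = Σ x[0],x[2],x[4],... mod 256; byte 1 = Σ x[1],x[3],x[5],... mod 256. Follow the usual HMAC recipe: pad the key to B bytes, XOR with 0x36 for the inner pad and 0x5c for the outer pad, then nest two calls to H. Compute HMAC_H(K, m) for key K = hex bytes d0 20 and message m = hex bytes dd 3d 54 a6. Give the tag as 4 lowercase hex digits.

c799

Key hex bytes d0 20 is 2 bytes ≤ B = 6; zero-pad to 6 bytes: K' = d0 20 00 00 00 00.
K' ⊕ ipad = e6 16 36 36 36 36.  K' ⊕ opad = 8c 7c 5c 5c 5c 5c.
Inner input = (K'⊕ipad) ∥ m = e6 16 36 36 36 36 ∥ dd 3d 54 a6.
Inner hash: even-index sum = 643 mod 256 = 131; odd-index sum = 357 mod 256 = 101 → 83 65.
Outer input = (K'⊕opad) ∥ inner = 8c 7c 5c 5c 5c 5c ∥ 83 65.
Outer hash (tag): even-index sum = 455 mod 256 = 199; odd-index sum = 409 mod 256 = 153 → c7 99.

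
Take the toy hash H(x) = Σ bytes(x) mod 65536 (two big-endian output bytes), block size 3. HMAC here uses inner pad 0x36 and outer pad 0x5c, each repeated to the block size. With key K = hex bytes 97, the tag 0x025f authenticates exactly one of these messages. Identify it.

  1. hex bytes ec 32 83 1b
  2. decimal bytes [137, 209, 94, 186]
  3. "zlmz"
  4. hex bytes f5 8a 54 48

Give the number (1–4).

Key hex bytes 97 is 1 byte ≤ B = 3; zero-pad to 3 bytes: K' = 97 00 00.
K' ⊕ ipad = a1 36 36; K' ⊕ opad = cb 5c 5c.
m1: inner = H(a1 36 36 ec 32 83 1b) = 02 c9; tag = H(cb 5c 5c 02 c9) = 024e
m2: inner = H(a1 36 36 89 d1 5e ba) = 03 7f; tag = H(cb 5c 5c 03 7f) = 0205
m3: inner = H(a1 36 36 7a 6c 6d 7a) = 02 da; tag = H(cb 5c 5c 02 da) = 025f ← matches
m4: inner = H(a1 36 36 f5 8a 54 48) = 03 28; tag = H(cb 5c 5c 03 28) = 01ae

3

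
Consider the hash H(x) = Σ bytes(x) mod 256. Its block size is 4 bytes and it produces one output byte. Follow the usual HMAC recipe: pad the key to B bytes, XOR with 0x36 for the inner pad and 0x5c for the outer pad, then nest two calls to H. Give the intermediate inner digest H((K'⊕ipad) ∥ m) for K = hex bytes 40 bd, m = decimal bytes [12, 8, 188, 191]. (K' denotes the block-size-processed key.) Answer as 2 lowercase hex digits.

Key hex bytes 40 bd is 2 bytes ≤ B = 4; zero-pad to 4 bytes: K' = 40 bd 00 00.
K' ⊕ ipad = 76 8b 36 36.
Inner input = 76 8b 36 36 ∥ 0c 08 bc bf.
Inner hash: sum = 118+139+54+54+12+8+188+191 = 764; mod 256 = 252 → fc.

fc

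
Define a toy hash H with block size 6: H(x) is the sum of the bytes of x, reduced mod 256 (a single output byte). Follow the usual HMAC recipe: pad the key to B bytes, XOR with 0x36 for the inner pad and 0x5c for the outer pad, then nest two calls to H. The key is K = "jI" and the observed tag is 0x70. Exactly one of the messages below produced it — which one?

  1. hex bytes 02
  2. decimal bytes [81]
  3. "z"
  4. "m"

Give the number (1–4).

Key "jI" = 6a 49 is 2 bytes ≤ B = 6; zero-pad to 6 bytes: K' = 6a 49 00 00 00 00.
K' ⊕ ipad = 5c 7f 36 36 36 36; K' ⊕ opad = 36 15 5c 5c 5c 5c.
m1: inner = H(5c 7f 36 36 36 36 02) = b5; tag = H(36 15 5c 5c 5c 5c b5) = 70 ← matches
m2: inner = H(5c 7f 36 36 36 36 51) = 04; tag = H(36 15 5c 5c 5c 5c 04) = bf
m3: inner = H(5c 7f 36 36 36 36 7a) = 2d; tag = H(36 15 5c 5c 5c 5c 2d) = e8
m4: inner = H(5c 7f 36 36 36 36 6d) = 20; tag = H(36 15 5c 5c 5c 5c 20) = db

1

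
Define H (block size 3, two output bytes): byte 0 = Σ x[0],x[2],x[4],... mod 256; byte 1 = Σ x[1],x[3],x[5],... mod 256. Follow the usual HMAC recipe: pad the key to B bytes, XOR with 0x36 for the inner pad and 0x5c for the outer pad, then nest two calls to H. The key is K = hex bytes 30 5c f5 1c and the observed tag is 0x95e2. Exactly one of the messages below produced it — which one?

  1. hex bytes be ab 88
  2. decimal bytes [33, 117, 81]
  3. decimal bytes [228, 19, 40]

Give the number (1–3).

2

Key hex bytes 30 5c f5 1c is 4 bytes > B = 3, so hash it first: H(key) = 25 78, then zero-pad to 3 bytes: K' = 25 78 00.
K' ⊕ ipad = 13 4e 36; K' ⊕ opad = 79 24 5c.
m1: inner = H(13 4e 36 be ab 88) = f4 94; tag = H(79 24 5c f4 94) = 6918
m2: inner = H(13 4e 36 21 75 51) = be c0; tag = H(79 24 5c be c0) = 95e2 ← matches
m3: inner = H(13 4e 36 e4 13 28) = 5c 5a; tag = H(79 24 5c 5c 5a) = 2f80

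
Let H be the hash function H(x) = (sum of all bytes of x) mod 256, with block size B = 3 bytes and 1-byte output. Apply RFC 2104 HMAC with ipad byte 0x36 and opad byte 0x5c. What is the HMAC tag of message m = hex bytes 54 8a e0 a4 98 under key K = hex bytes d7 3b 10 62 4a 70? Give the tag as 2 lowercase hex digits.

88

Key hex bytes d7 3b 10 62 4a 70 is 6 bytes > B = 3, so hash it first: H(key) = 3e, then zero-pad to 3 bytes: K' = 3e 00 00.
K' ⊕ ipad = 08 36 36.  K' ⊕ opad = 62 5c 5c.
Inner input = (K'⊕ipad) ∥ m = 08 36 36 ∥ 54 8a e0 a4 98.
Inner hash: sum = 8+54+54+84+138+224+164+152 = 878; mod 256 = 110 → 6e.
Outer input = (K'⊕opad) ∥ inner = 62 5c 5c ∥ 6e.
Outer hash (tag): sum = 98+92+92+110 = 392; mod 256 = 136 → 88.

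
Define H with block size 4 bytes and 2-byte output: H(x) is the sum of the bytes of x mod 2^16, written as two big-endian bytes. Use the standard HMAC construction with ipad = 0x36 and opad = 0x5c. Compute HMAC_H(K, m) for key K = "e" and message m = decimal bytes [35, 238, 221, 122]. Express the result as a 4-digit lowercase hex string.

Key "e" = 65 is 1 byte ≤ B = 4; zero-pad to 4 bytes: K' = 65 00 00 00.
K' ⊕ ipad = 53 36 36 36.  K' ⊕ opad = 39 5c 5c 5c.
Inner input = (K'⊕ipad) ∥ m = 53 36 36 36 ∥ 23 ee dd 7a.
Inner hash: sum = 83+54+54+54+35+238+221+122 = 861 → 03 5d.
Outer input = (K'⊕opad) ∥ inner = 39 5c 5c 5c ∥ 03 5d.
Outer hash (tag): sum = 57+92+92+92+3+93 = 429 → 01 ad.

01ad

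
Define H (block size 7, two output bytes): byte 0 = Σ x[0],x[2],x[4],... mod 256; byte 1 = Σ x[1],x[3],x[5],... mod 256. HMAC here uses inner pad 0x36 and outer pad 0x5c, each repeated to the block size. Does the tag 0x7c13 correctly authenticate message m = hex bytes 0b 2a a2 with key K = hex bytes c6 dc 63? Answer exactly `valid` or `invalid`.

Key hex bytes c6 dc 63 is 3 bytes ≤ B = 7; zero-pad to 7 bytes: K' = c6 dc 63 00 00 00 00.
K' ⊕ ipad = f0 ea 55 36 36 36 36; K' ⊕ opad = 9a 80 3f 5c 5c 5c 5c.
Inner hash: even-index sum = 475 mod 256 = 219; odd-index sum = 515 mod 256 = 3 → db 03.
Outer hash (recomputed tag): even-index sum = 404 mod 256 = 148; odd-index sum = 531 mod 256 = 19 → 94 13.
Recomputed tag = 9413; claimed = 7c13 → mismatch.

invalid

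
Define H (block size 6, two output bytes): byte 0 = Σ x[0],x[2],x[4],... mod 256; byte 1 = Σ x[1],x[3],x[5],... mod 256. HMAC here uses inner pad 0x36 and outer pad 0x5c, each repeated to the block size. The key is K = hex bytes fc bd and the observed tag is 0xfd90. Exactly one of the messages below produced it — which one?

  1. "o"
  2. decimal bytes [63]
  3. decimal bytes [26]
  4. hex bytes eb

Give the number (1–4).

1

Key hex bytes fc bd is 2 bytes ≤ B = 6; zero-pad to 6 bytes: K' = fc bd 00 00 00 00.
K' ⊕ ipad = ca 8b 36 36 36 36; K' ⊕ opad = a0 e1 5c 5c 5c 5c.
m1: inner = H(ca 8b 36 36 36 36 6f) = a5 f7; tag = H(a0 e1 5c 5c 5c 5c a5 f7) = fd90 ← matches
m2: inner = H(ca 8b 36 36 36 36 3f) = 75 f7; tag = H(a0 e1 5c 5c 5c 5c 75 f7) = cd90
m3: inner = H(ca 8b 36 36 36 36 1a) = 50 f7; tag = H(a0 e1 5c 5c 5c 5c 50 f7) = a890
m4: inner = H(ca 8b 36 36 36 36 eb) = 21 f7; tag = H(a0 e1 5c 5c 5c 5c 21 f7) = 7990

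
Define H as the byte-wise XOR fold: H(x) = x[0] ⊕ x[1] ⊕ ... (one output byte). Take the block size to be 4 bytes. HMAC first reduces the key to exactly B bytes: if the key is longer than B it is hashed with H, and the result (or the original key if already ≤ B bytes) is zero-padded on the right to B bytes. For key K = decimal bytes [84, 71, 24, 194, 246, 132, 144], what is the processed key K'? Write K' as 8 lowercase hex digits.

2b000000

|K| = 7 > B = 4, so first hash the key.
H(K): XOR 54⊕47⊕18⊕c2⊕f6⊕84⊕90 = 2b.
Zero-pad H(K) = 2b to 4 bytes: K' = 2b 00 00 00.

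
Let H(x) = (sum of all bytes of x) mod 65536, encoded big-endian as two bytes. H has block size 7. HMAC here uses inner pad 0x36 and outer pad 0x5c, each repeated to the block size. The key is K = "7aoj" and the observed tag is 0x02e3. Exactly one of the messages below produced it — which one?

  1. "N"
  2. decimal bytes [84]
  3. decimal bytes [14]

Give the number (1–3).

Key "7aoj" = 37 61 6f 6a is 4 bytes ≤ B = 7; zero-pad to 7 bytes: K' = 37 61 6f 6a 00 00 00.
K' ⊕ ipad = 01 57 59 5c 36 36 36; K' ⊕ opad = 6b 3d 33 36 5c 5c 5c.
m1: inner = H(01 57 59 5c 36 36 36 4e) = 01 fd; tag = H(6b 3d 33 36 5c 5c 5c 01 fd) = 0323
m2: inner = H(01 57 59 5c 36 36 36 54) = 02 03; tag = H(6b 3d 33 36 5c 5c 5c 02 03) = 022a
m3: inner = H(01 57 59 5c 36 36 36 0e) = 01 bd; tag = H(6b 3d 33 36 5c 5c 5c 01 bd) = 02e3 ← matches

3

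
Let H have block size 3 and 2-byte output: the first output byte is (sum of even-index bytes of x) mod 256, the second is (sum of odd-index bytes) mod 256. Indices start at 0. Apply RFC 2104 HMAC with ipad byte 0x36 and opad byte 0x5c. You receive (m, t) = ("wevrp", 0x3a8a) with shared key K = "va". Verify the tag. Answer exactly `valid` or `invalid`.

valid

Key "va" = 76 61 is 2 bytes ≤ B = 3; zero-pad to 3 bytes: K' = 76 61 00.
K' ⊕ ipad = 40 57 36; K' ⊕ opad = 2a 3d 5c.
Inner hash: even-index sum = 333 mod 256 = 77; odd-index sum = 436 mod 256 = 180 → 4d b4.
Outer hash (recomputed tag): even-index sum = 314 mod 256 = 58; odd-index sum = 138 mod 256 = 138 → 3a 8a.
Recomputed tag = 3a8a; claimed = 3a8a → match.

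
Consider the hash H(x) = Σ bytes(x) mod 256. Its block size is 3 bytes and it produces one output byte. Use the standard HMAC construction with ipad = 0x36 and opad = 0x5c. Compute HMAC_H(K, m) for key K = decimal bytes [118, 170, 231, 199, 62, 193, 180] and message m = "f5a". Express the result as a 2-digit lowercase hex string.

b4

Key decimal bytes [118, 170, 231, 199, 62, 193, 180] = 76 aa e7 c7 3e c1 b4 is 7 bytes > B = 3, so hash it first: H(key) = 81, then zero-pad to 3 bytes: K' = 81 00 00.
K' ⊕ ipad = b7 36 36.  K' ⊕ opad = dd 5c 5c.
Inner input = (K'⊕ipad) ∥ m = b7 36 36 ∥ 66 35 61.
Inner hash: sum = 183+54+54+102+53+97 = 543; mod 256 = 31 → 1f.
Outer input = (K'⊕opad) ∥ inner = dd 5c 5c ∥ 1f.
Outer hash (tag): sum = 221+92+92+31 = 436; mod 256 = 180 → b4.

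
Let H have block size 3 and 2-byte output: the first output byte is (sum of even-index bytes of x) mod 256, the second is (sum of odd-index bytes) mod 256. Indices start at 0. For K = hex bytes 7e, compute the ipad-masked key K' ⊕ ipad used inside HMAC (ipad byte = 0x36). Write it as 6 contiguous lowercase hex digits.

483636

Key hex bytes 7e is 1 byte ≤ B = 3; zero-pad to 3 bytes: K' = 7e 00 00.
XOR each byte with 0x36: 7e⊕36=48, 00⊕36=36, 00⊕36=36.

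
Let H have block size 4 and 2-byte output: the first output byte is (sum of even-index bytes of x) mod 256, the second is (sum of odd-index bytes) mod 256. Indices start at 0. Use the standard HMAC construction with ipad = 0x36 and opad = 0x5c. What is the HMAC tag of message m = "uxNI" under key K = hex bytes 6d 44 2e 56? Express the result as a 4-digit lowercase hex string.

Key hex bytes 6d 44 2e 56 is exactly B = 4 bytes: K' = 6d 44 2e 56.
K' ⊕ ipad = 5b 72 18 60.  K' ⊕ opad = 31 18 72 0a.
Inner input = (K'⊕ipad) ∥ m = 5b 72 18 60 ∥ 75 78 4e 49.
Inner hash: even-index sum = 310 mod 256 = 54; odd-index sum = 403 mod 256 = 147 → 36 93.
Outer input = (K'⊕opad) ∥ inner = 31 18 72 0a ∥ 36 93.
Outer hash (tag): even-index sum = 217 mod 256 = 217; odd-index sum = 181 mod 256 = 181 → d9 b5.

d9b5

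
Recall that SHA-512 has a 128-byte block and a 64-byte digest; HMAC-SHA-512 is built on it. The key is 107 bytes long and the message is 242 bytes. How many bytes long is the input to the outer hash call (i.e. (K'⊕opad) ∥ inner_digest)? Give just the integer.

192

Key is 107 ≤ 128 bytes, zero-padded: |K'| = 128.
Outer input = (K'⊕opad) ∥ H(inner) → 128 + 64 = 192 bytes.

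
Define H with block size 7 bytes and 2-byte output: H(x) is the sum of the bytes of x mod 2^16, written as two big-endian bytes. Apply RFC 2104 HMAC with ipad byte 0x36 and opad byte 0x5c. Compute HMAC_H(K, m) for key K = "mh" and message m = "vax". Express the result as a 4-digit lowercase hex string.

024a

Key "mh" = 6d 68 is 2 bytes ≤ B = 7; zero-pad to 7 bytes: K' = 6d 68 00 00 00 00 00.
K' ⊕ ipad = 5b 5e 36 36 36 36 36.  K' ⊕ opad = 31 34 5c 5c 5c 5c 5c.
Inner input = (K'⊕ipad) ∥ m = 5b 5e 36 36 36 36 36 ∥ 76 61 78.
Inner hash: sum = 91+94+54+54+54+54+54+118+97+120 = 790 → 03 16.
Outer input = (K'⊕opad) ∥ inner = 31 34 5c 5c 5c 5c 5c ∥ 03 16.
Outer hash (tag): sum = 49+52+92+92+92+92+92+3+22 = 586 → 02 4a.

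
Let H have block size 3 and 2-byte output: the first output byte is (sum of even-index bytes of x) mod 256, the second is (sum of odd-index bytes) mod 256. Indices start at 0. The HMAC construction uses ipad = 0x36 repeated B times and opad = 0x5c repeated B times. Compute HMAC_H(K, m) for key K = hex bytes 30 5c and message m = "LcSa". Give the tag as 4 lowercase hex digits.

d100

Key hex bytes 30 5c is 2 bytes ≤ B = 3; zero-pad to 3 bytes: K' = 30 5c 00.
K' ⊕ ipad = 06 6a 36.  K' ⊕ opad = 6c 00 5c.
Inner input = (K'⊕ipad) ∥ m = 06 6a 36 ∥ 4c 63 53 61.
Inner hash: even-index sum = 256 mod 256 = 0; odd-index sum = 265 mod 256 = 9 → 00 09.
Outer input = (K'⊕opad) ∥ inner = 6c 00 5c ∥ 00 09.
Outer hash (tag): even-index sum = 209 mod 256 = 209; odd-index sum = 0 mod 256 = 0 → d1 00.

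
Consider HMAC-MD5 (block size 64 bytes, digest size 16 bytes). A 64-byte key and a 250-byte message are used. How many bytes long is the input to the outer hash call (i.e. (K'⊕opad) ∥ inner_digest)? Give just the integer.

80

Key is 64 ≤ 64 bytes, zero-padded: |K'| = 64.
Outer input = (K'⊕opad) ∥ H(inner) → 64 + 16 = 80 bytes.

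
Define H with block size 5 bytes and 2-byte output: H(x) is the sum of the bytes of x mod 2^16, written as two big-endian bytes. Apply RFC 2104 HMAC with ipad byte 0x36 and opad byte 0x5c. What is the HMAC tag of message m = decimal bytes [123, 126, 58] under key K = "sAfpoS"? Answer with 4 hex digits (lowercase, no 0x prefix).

Key "sAfpoS" = 73 41 66 70 6f 53 is 6 bytes > B = 5, so hash it first: H(key) = 02 4c, then zero-pad to 5 bytes: K' = 02 4c 00 00 00.
K' ⊕ ipad = 34 7a 36 36 36.  K' ⊕ opad = 5e 10 5c 5c 5c.
Inner input = (K'⊕ipad) ∥ m = 34 7a 36 36 36 ∥ 7b 7e 3a.
Inner hash: sum = 52+122+54+54+54+123+126+58 = 643 → 02 83.
Outer input = (K'⊕opad) ∥ inner = 5e 10 5c 5c 5c ∥ 02 83.
Outer hash (tag): sum = 94+16+92+92+92+2+131 = 519 → 02 07.

0207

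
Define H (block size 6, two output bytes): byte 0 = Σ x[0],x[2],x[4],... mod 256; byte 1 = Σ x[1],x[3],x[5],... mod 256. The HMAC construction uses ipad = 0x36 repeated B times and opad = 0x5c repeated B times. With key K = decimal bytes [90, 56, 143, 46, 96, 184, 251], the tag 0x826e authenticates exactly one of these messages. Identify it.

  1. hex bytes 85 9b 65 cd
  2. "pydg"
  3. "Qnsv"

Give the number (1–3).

2

Key decimal bytes [90, 56, 143, 46, 96, 184, 251] = 5a 38 8f 2e 60 b8 fb is 7 bytes > B = 6, so hash it first: H(key) = 44 1e, then zero-pad to 6 bytes: K' = 44 1e 00 00 00 00.
K' ⊕ ipad = 72 28 36 36 36 36; K' ⊕ opad = 18 42 5c 5c 5c 5c.
m1: inner = H(72 28 36 36 36 36 85 9b 65 cd) = c8 fc; tag = H(18 42 5c 5c 5c 5c c8 fc) = 98f6
m2: inner = H(72 28 36 36 36 36 70 79 64 67) = b2 74; tag = H(18 42 5c 5c 5c 5c b2 74) = 826e ← matches
m3: inner = H(72 28 36 36 36 36 51 6e 73 76) = a2 78; tag = H(18 42 5c 5c 5c 5c a2 78) = 7272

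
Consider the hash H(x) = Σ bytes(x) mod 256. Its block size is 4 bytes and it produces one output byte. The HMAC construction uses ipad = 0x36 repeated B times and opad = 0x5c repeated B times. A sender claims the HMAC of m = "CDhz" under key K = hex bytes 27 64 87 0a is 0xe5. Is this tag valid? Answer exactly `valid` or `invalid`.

invalid

Key hex bytes 27 64 87 0a is exactly B = 4 bytes: K' = 27 64 87 0a.
K' ⊕ ipad = 11 52 b1 3c; K' ⊕ opad = 7b 38 db 56.
Inner hash: sum = 17+82+177+60+67+68+104+122 = 697; mod 256 = 185 → b9.
Outer hash (recomputed tag): sum = 123+56+219+86+185 = 669; mod 256 = 157 → 9d.
Recomputed tag = 9d; claimed = e5 → mismatch.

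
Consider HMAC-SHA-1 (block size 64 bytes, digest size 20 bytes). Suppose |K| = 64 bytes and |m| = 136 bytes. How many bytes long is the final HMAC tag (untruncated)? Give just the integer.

The tag is one SHA-1 digest: 20 bytes.

20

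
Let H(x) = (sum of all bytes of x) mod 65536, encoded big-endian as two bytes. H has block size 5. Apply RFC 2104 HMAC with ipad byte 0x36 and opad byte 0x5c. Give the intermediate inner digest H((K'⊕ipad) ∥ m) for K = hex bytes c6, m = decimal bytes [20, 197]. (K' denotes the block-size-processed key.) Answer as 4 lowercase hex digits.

02a1

Key hex bytes c6 is 1 byte ≤ B = 5; zero-pad to 5 bytes: K' = c6 00 00 00 00.
K' ⊕ ipad = f0 36 36 36 36.
Inner input = f0 36 36 36 36 ∥ 14 c5.
Inner hash: sum = 240+54+54+54+54+20+197 = 673 → 02 a1.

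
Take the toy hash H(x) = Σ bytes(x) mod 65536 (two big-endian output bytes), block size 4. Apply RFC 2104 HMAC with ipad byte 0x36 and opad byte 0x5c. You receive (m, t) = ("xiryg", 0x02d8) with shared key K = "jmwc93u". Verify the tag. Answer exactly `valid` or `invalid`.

invalid

Key "jmwc93u" = 6a 6d 77 63 39 33 75 is 7 bytes > B = 4, so hash it first: H(key) = 02 92, then zero-pad to 4 bytes: K' = 02 92 00 00.
K' ⊕ ipad = 34 a4 36 36; K' ⊕ opad = 5e ce 5c 5c.
Inner hash: sum = 52+164+54+54+120+105+114+121+103 = 887 → 03 77.
Outer hash (recomputed tag): sum = 94+206+92+92+3+119 = 606 → 02 5e.
Recomputed tag = 025e; claimed = 02d8 → mismatch.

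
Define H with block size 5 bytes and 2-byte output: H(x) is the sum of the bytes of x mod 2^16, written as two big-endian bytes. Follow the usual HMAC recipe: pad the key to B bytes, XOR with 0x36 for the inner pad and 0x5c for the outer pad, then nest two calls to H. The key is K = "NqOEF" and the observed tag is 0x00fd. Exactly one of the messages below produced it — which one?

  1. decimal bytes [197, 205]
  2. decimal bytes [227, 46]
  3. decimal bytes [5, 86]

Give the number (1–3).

Key "NqOEF" = 4e 71 4f 45 46 is exactly B = 5 bytes: K' = 4e 71 4f 45 46.
K' ⊕ ipad = 78 47 79 73 70; K' ⊕ opad = 12 2d 13 19 1a.
m1: inner = H(78 47 79 73 70 c5 cd) = 03 ad; tag = H(12 2d 13 19 1a 03 ad) = 0135
m2: inner = H(78 47 79 73 70 e3 2e) = 03 2c; tag = H(12 2d 13 19 1a 03 2c) = 00b4
m3: inner = H(78 47 79 73 70 05 56) = 02 76; tag = H(12 2d 13 19 1a 02 76) = 00fd ← matches

3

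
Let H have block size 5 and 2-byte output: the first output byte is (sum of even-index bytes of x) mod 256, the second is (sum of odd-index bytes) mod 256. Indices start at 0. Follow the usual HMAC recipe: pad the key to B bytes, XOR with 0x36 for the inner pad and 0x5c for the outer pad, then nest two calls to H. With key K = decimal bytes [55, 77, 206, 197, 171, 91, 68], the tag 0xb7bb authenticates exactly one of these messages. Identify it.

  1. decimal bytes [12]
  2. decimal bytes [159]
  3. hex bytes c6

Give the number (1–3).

Key decimal bytes [55, 77, 206, 197, 171, 91, 68] = 37 4d ce c5 ab 5b 44 is 7 bytes > B = 5, so hash it first: H(key) = f4 6d, then zero-pad to 5 bytes: K' = f4 6d 00 00 00.
K' ⊕ ipad = c2 5b 36 36 36; K' ⊕ opad = a8 31 5c 5c 5c.
m1: inner = H(c2 5b 36 36 36 0c) = 2e 9d; tag = H(a8 31 5c 5c 5c 2e 9d) = fdbb
m2: inner = H(c2 5b 36 36 36 9f) = 2e 30; tag = H(a8 31 5c 5c 5c 2e 30) = 90bb
m3: inner = H(c2 5b 36 36 36 c6) = 2e 57; tag = H(a8 31 5c 5c 5c 2e 57) = b7bb ← matches

3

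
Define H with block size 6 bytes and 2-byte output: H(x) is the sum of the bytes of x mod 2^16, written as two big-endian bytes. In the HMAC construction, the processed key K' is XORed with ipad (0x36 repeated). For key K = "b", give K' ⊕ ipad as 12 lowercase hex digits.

543636363636

Key "b" = 62 is 1 byte ≤ B = 6; zero-pad to 6 bytes: K' = 62 00 00 00 00 00.
XOR each byte with 0x36: 62⊕36=54, 00⊕36=36, 00⊕36=36, 00⊕36=36, 00⊕36=36, 00⊕36=36.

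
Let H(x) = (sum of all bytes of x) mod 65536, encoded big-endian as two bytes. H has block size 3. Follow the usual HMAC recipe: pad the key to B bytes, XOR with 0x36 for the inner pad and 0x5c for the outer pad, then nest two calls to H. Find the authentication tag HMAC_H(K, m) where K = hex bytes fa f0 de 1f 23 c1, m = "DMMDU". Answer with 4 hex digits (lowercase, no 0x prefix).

0233

Key hex bytes fa f0 de 1f 23 c1 is 6 bytes > B = 3, so hash it first: H(key) = 03 cb, then zero-pad to 3 bytes: K' = 03 cb 00.
K' ⊕ ipad = 35 fd 36.  K' ⊕ opad = 5f 97 5c.
Inner input = (K'⊕ipad) ∥ m = 35 fd 36 ∥ 44 4d 4d 44 55.
Inner hash: sum = 53+253+54+68+77+77+68+85 = 735 → 02 df.
Outer input = (K'⊕opad) ∥ inner = 5f 97 5c ∥ 02 df.
Outer hash (tag): sum = 95+151+92+2+223 = 563 → 02 33.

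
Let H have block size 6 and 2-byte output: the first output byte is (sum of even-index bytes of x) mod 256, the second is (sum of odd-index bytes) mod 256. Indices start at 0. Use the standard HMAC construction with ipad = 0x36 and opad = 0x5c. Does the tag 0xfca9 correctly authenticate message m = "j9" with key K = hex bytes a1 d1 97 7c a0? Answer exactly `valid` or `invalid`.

Key hex bytes a1 d1 97 7c a0 is 5 bytes ≤ B = 6; zero-pad to 6 bytes: K' = a1 d1 97 7c a0 00.
K' ⊕ ipad = 97 e7 a1 4a 96 36; K' ⊕ opad = fd 8d cb 20 fc 5c.
Inner hash: even-index sum = 568 mod 256 = 56; odd-index sum = 416 mod 256 = 160 → 38 a0.
Outer hash (recomputed tag): even-index sum = 764 mod 256 = 252; odd-index sum = 425 mod 256 = 169 → fc a9.
Recomputed tag = fca9; claimed = fca9 → match.

valid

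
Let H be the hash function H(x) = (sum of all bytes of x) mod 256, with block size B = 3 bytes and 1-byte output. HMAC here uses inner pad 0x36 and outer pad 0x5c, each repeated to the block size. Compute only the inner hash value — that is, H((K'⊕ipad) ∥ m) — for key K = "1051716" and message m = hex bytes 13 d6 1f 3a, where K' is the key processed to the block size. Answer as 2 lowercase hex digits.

Key "1051716" = 31 30 35 31 37 31 36 is 7 bytes > B = 3, so hash it first: H(key) = 65, then zero-pad to 3 bytes: K' = 65 00 00.
K' ⊕ ipad = 53 36 36.
Inner input = 53 36 36 ∥ 13 d6 1f 3a.
Inner hash: sum = 83+54+54+19+214+31+58 = 513; mod 256 = 1 → 01.

01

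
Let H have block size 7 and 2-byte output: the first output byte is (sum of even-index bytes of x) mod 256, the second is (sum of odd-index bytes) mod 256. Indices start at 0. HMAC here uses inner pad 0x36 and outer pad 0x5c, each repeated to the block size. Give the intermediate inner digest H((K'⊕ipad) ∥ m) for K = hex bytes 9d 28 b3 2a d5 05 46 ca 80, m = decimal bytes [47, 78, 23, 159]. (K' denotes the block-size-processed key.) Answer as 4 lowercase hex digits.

6cc9

Key hex bytes 9d 28 b3 2a d5 05 46 ca 80 is 9 bytes > B = 7, so hash it first: H(key) = eb 21, then zero-pad to 7 bytes: K' = eb 21 00 00 00 00 00.
K' ⊕ ipad = dd 17 36 36 36 36 36.
Inner input = dd 17 36 36 36 36 36 ∥ 2f 4e 17 9f.
Inner hash: even-index sum = 620 mod 256 = 108; odd-index sum = 201 mod 256 = 201 → 6c c9.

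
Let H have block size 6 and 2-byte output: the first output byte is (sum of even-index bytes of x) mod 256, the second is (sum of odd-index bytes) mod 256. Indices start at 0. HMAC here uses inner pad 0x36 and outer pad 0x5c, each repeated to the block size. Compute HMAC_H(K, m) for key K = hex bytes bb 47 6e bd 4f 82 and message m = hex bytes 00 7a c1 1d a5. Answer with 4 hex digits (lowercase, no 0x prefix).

f021

Key hex bytes bb 47 6e bd 4f 82 is exactly B = 6 bytes: K' = bb 47 6e bd 4f 82.
K' ⊕ ipad = 8d 71 58 8b 79 b4.  K' ⊕ opad = e7 1b 32 e1 13 de.
Inner input = (K'⊕ipad) ∥ m = 8d 71 58 8b 79 b4 ∥ 00 7a c1 1d a5.
Inner hash: even-index sum = 708 mod 256 = 196; odd-index sum = 583 mod 256 = 71 → c4 47.
Outer input = (K'⊕opad) ∥ inner = e7 1b 32 e1 13 de ∥ c4 47.
Outer hash (tag): even-index sum = 496 mod 256 = 240; odd-index sum = 545 mod 256 = 33 → f0 21.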